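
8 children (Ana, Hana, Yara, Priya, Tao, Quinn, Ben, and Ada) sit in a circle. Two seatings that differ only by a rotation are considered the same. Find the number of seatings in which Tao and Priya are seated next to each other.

Treat {Tao, Priya} as one unit (2 internal orders) and seat the resulting 7 units around the table: (6)! circular arrangements.
So 2 × (6)! = 2 × 720 = 1440.

1440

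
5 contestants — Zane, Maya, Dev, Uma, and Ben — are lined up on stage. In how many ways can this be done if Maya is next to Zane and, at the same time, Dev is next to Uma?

Treat {Maya,Zane} as one block (2 orders) and {Dev,Uma} as another (2 orders).
That leaves 3 units to arrange: 2 × 2 × 3! = 4 × 6 = 24.

24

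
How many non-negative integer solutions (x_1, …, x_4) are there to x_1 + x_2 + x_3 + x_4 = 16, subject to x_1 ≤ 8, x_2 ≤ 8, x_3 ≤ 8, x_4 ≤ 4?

Ignoring the caps, the number of non-negative solutions to x_1+…+x_4 = 16 is C(19,3) = 969.
Subtract solutions that violate a single cap (substitute x_i' = x_i − (cap_i+1)): x_1 ≥ 9 gives C(10,3) = 120; x_2 ≥ 9 gives C(10,3) = 120; x_3 ≥ 9 gives C(10,3) = 120; x_4 ≥ 5 gives C(14,3) = 364. Together 724.
Add back pairs where two caps are both exceeded: 0 + 0 + 10 + 0 + 10 + 10 = 30.
By inclusion–exclusion the count is 969 − 724 + 30 = 275.

275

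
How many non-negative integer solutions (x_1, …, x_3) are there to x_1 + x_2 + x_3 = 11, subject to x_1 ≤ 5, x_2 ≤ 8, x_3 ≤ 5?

Ignoring the caps, the number of non-negative solutions to x_1+…+x_3 = 11 is C(13,2) = 78.
Subtract solutions that violate a single cap (substitute x_i' = x_i − (cap_i+1)): x_1 ≥ 6 gives C(7,2) = 21; x_2 ≥ 9 gives C(4,2) = 6; x_3 ≥ 6 gives C(7,2) = 21. Together 48.
No two caps can be exceeded simultaneously, so the pair terms are all 0.
By inclusion–exclusion the count is 78 − 48 + 0 = 30.

30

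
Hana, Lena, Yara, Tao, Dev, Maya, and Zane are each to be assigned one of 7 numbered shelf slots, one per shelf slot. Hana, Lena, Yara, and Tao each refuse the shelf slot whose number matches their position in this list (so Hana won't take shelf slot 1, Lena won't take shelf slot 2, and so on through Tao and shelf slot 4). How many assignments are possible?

2790

Let Aᵢ (for 1 ≤ i ≤ 4) be the placements that put person i in their forbidden shelf slot. Any j of these fix j positions, leaving (7−j)! ways to fill the rest, and there are C(4,j) ways to pick which j.
By inclusion–exclusion, the number of valid placements is Σ_{j=0}^{4} (−1)^j C(4,j)·(7−j)!.
Computing: 5040 − 2880 + 720 − 96 + 6 = 2790.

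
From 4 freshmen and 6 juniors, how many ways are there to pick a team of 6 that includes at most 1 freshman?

25

Split by how many freshmen are chosen (0 through 1).
Sum: C(4,0)·C(6,6) + C(4,1)·C(6,5) = 1 + 24 = 25.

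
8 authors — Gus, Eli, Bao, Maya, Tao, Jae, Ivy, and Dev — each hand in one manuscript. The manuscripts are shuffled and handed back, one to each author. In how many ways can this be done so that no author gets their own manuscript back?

14833

Count assignments avoiding every fixed point. For any j of the 8 authors fixed to their own manuscript, the other 8−j can be arranged in (8−j)! ways.
By inclusion–exclusion this is Σ_{j=0}^{8} (−1)^j C(8,j)·(8−j)!.
Computing: 40320 − 40320 + 20160 − 6720 + 1680 − 336 + 56 − 8 + 1 = 14833.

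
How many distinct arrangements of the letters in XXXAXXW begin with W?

Fix W in the first position and arrange the remaining 6 letters.
Those 6 letters have X appearing 5 times, giving (6)!/(5!) = 6.

6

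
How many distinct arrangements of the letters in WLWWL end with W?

6

With the last slot taken by W, it remains to arrange the other 4 letters (LWWL).
Those 4 letters have L appearing twice and W appearing twice, giving (4)!/(2!·2!) = 6.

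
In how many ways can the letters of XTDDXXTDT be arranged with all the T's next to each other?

Treat the 3 copies of T as a single block. The multiset to arrange is then {TTT, D, D, D, X, X, X}, 7 items in all.
That gives (7)!/(3!·3!) = 140 arrangements.

140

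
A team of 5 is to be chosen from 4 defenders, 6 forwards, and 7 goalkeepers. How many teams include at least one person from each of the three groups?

Total 5-person selections from all 17: C(17,5) = 6188.
Selections missing a whole group: no defenders → C(13,5) = 1287; no forwards → C(11,5) = 462; no goalkeepers → C(10,5) = 252.
Add back selections omitting two groups (i.e. drawn from a single group): C(4,5) + C(6,5) + C(7,5) = 27.
By inclusion–exclusion: 6188 − 2001 + 27 = 4214.

4214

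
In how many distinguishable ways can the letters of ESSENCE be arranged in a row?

420

ESSENCE has 7 letters with E appearing 3 times and S appearing twice.
The number of distinct arrangements is 7!/(3!·2!) = 5040/12 = 420.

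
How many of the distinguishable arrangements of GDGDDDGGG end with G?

70

Fix G in the last position and arrange the remaining 8 letters.
Those 8 letters have D appearing 4 times and G appearing 4 times, giving (8)!/(4!·4!) = 70.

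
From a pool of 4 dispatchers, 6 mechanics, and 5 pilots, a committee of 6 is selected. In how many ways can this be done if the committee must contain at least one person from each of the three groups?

4250

With no constraint there are C(15,6) = 5005 possible selections.
Subtract selections that omit an entire group: no dispatchers → C(11,6) = 462; no mechanics → C(9,6) = 84; no pilots → C(10,6) = 210.
Add back selections omitting two groups (i.e. drawn from a single group): C(4,6) + C(6,6) + C(5,6) = 1.
By inclusion–exclusion: 5005 − 756 + 1 = 4250.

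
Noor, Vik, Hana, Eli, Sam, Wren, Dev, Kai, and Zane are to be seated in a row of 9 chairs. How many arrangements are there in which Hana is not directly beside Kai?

There are 9! = 362880 arrangements in all. If Hana and Kai are adjacent, merging them into one block gives 2·(8)! = 80640 arrangements.
So 362880 − 80640 = 282240 arrangements keep them apart.

282240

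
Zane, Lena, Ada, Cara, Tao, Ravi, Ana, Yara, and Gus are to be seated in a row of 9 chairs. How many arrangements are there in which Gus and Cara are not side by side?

Of the 9! = 362880 arrangements, those with Gus and Cara adjacent number 2 × 8! = 80640 (treat the pair as a block with 2 internal orders).
So 362880 − 80640 = 282240 arrangements keep them apart.

282240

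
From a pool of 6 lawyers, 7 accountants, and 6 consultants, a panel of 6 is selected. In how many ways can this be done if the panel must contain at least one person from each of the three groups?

With no constraint there are C(19,6) = 27132 possible selections.
Selections missing a whole group: no lawyers → C(13,6) = 1716; no accountants → C(12,6) = 924; no consultants → C(13,6) = 1716.
Add back selections omitting two groups (i.e. drawn from a single group): C(6,6) + C(7,6) + C(6,6) = 9.
By inclusion–exclusion: 27132 − 4356 + 9 = 22785.

22785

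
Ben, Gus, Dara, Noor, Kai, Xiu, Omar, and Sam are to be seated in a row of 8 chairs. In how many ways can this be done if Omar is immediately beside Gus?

10080

Treat {Omar, Gus} as a single unit. There are 7 units to order, and the pair itself can be ordered 2 ways.
That gives 2 × 7! = 2 × 5040 = 10080.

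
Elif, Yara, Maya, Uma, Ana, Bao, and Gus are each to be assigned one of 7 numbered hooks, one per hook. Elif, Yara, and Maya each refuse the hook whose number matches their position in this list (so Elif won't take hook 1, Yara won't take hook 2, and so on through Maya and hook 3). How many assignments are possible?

3216

Let Aᵢ (for i ∈ {1, 2, 3}) be the placements that put person i in their forbidden hook. Any j of these fix j positions, leaving (7−j)! ways to fill the rest, and there are C(3,j) ways to pick which j.
By inclusion–exclusion, the number of valid placements is Σ_{j=0}^{3} (−1)^j C(3,j)·(7−j)!.
Computing: 5040 − 2160 + 360 − 24 = 3216.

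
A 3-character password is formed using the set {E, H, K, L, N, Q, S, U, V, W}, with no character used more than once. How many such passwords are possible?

This is a permutation of 3 out of 10: P(10,3) = 10!/7!.
10 × 9 × 8 = 720.

720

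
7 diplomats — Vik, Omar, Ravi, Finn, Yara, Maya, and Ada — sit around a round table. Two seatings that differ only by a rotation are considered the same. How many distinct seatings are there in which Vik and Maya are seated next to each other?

Glue Vik and Maya into a block (2 internal orders). Seating 6 units around a circle gives (5)! arrangements.
So 2 × (5)! = 2 × 120 = 240.

240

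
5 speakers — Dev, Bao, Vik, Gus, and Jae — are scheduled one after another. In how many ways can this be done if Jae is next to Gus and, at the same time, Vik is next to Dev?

Treat {Jae,Gus} as one block (2 orders) and {Vik,Dev} as another (2 orders).
That leaves 3 units to arrange: 2 × 2 × 3! = 4 × 6 = 24.

24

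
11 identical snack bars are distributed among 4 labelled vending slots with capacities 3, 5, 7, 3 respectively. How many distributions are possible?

76

Without the upper bounds there are C(14,3) = 364 ways to split 11 among 4 vending slots.
Subtract solutions that violate a single cap (substitute x_i' = x_i − (cap_i+1)): x_1 ≥ 4 gives C(10,3) = 120; x_2 ≥ 6 gives C(8,3) = 56; x_3 ≥ 8 gives C(6,3) = 20; x_4 ≥ 4 gives C(10,3) = 120. Together 316.
Add back pairs where two caps are both exceeded: 4 + 0 + 20 + 0 + 4 + 0 = 28.
By inclusion–exclusion the count is 364 − 316 + 28 = 76.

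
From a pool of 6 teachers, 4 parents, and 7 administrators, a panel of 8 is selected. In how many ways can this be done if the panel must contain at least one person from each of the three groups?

With no constraint there are C(17,8) = 24310 possible selections.
Selections missing a whole group: no teachers → C(11,8) = 165; no parents → C(13,8) = 1287; no administrators → C(10,8) = 45.
Add back selections omitting two groups (i.e. drawn from a single group): C(6,8) + C(4,8) + C(7,8) = 0.
By inclusion–exclusion: 24310 − 1497 + 0 = 22813.

22813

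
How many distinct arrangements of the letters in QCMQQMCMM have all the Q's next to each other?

Treat the 3 copies of Q as a single block. The multiset to arrange is then {QQQ, C, C, M, M, M, M}, 7 items in all.
That gives (7)!/(4!·2!) = 105 arrangements.

105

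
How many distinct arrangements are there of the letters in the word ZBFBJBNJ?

3360

ZBFBJBNJ has 8 letters with B appearing 3 times and J appearing twice.
Dividing 8! = 40320 by 3!·2! = 12 for the repeated letters gives 3360.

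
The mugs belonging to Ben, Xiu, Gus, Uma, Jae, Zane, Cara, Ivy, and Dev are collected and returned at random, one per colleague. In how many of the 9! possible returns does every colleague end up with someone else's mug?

133496

This is the derangement count D_9: permutations of 9 items with no fixed point.
By inclusion–exclusion this is Σ_{j=0}^{9} (−1)^j C(9,j)·(9−j)!.
Computing: 362880 − 362880 + 181440 − 60480 + 15120 − 3024 + 504 − 72 + 9 − 1 = 133496.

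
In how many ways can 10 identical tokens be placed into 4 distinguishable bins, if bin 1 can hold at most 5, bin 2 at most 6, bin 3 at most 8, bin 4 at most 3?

144

By stars and bars, unrestricted non-negative solutions to x_1+…+x_4 = 10 number C(10+3,3) = 286.
Subtract solutions that violate a single cap (substitute x_i' = x_i − (cap_i+1)): x_1 ≥ 6 gives C(7,3) = 35; x_2 ≥ 7 gives C(6,3) = 20; x_3 ≥ 9 gives C(4,3) = 4; x_4 ≥ 4 gives C(9,3) = 84. Together 143.
Add back pairs where two caps are both exceeded: 0 + 0 + 1 + 0 + 0 + 0 = 1.
By inclusion–exclusion the count is 286 − 143 + 1 = 144.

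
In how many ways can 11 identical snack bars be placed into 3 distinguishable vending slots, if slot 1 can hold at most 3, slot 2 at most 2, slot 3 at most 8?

Ignoring the caps, the number of non-negative solutions to x_1+…+x_3 = 11 is C(13,2) = 78.
Subtract solutions that violate a single cap (substitute x_i' = x_i − (cap_i+1)): x_1 ≥ 4 gives C(9,2) = 36; x_2 ≥ 3 gives C(10,2) = 45; x_3 ≥ 9 gives C(4,2) = 6. Together 87.
Add back pairs where two caps are both exceeded: 15 + 0 + 0 = 15.
By inclusion–exclusion the count is 78 − 87 + 15 = 6.

6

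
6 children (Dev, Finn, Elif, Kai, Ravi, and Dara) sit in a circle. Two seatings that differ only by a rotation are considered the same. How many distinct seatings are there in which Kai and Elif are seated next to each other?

48

Glue Kai and Elif into a block (2 internal orders). Seating 5 units around a circle gives (4)! arrangements.
So 2 × (4)! = 2 × 24 = 48.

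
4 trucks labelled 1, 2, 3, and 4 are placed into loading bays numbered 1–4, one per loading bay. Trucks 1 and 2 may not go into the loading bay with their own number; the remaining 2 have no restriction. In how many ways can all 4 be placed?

14

Let Aᵢ (for i ∈ {1, 2}) be the placements that put truck i in its forbidden loading bay. Any j of these fix j positions, leaving (4−j)! ways to fill the rest, and there are C(2,j) ways to pick which j.
By inclusion–exclusion, the number of valid placements is Σ_{j=0}^{2} (−1)^j C(2,j)·(4−j)!.
Computing: 24 − 12 + 2 = 14.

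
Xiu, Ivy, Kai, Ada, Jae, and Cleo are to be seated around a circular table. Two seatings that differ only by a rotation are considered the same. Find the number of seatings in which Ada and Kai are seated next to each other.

Treat {Ada, Kai} as one unit (2 internal orders) and seat the resulting 5 units around the table: (4)! circular arrangements.
So 2 × (4)! = 2 × 24 = 48.

48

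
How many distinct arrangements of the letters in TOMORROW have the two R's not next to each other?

There are 8!/(3!·2!) = 3360 arrangements of TOMORROW in total.
Arrangements with the R's together: treat RR as one letter, giving (7)!/(3!) = 840.
Subtracting, 3360 − 840 = 2520 arrangements keep the R's apart.

2520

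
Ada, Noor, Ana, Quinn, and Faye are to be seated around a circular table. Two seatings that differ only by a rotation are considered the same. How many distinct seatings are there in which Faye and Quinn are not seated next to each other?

12

All circular seatings of 5 people number (4)! = 24.
Seatings with Faye beside Quinn: treat them as a block with 2 internal orders, giving 2 × (3)! = 12.
Subtracting, 24 − 12 = 12.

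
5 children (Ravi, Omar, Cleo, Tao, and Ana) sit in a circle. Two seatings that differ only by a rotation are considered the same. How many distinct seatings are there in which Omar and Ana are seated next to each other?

Glue Omar and Ana into a block (2 internal orders). Seating 4 units around a circle gives (3)! arrangements.
So 2 × (3)! = 2 × 6 = 12.

12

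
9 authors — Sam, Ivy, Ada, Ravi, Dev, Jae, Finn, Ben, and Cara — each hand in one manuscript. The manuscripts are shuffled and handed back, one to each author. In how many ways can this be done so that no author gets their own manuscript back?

Let Aᵢ be the assignments in which author i gets their own manuscript. We want the size of the complement of A₁∪…∪A_9.
By inclusion–exclusion this is Σ_{j=0}^{9} (−1)^j C(9,j)·(9−j)!.
Computing: 362880 − 362880 + 181440 − 60480 + 15120 − 3024 + 504 − 72 + 9 − 1 = 133496.

133496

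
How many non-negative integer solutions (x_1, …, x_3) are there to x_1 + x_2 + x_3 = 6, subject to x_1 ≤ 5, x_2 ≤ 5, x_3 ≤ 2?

By stars and bars, unrestricted non-negative solutions to x_1+…+x_3 = 6 number C(6+2,2) = 28.
Subtract solutions that violate a single cap (substitute x_i' = x_i − (cap_i+1)): x_1 ≥ 6 gives C(2,2) = 1; x_2 ≥ 6 gives C(2,2) = 1; x_3 ≥ 3 gives C(5,2) = 10. Together 12.
No two caps can be exceeded simultaneously, so the pair terms are all 0.
By inclusion–exclusion the count is 28 − 12 + 0 = 16.

16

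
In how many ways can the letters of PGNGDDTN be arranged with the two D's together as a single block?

1260

Treat the 2 copies of D as a single block. The multiset to arrange is then {DD, G, G, N, N, P, T}, 7 items in all.
That gives (7)!/(2!·2!) = 1260 arrangements.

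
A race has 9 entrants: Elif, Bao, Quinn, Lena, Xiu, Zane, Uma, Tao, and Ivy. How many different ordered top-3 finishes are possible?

504

There are 9 choices for 1st place, 8 for 2nd, and 7 for 3rd.
That gives 9 × 8 × 7 = 504.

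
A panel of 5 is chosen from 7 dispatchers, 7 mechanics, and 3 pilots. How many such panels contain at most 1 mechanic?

Split by how many mechanics are chosen (0 through 1).
Sum: C(7,0)·C(10,5) + C(7,1)·C(10,4) = 252 + 1470 = 1722.

1722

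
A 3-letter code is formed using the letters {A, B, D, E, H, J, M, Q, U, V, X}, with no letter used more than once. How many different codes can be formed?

990

With no repetition, fill the 3 letters in order: 11 choices, then 10, down to 9.
That product is 11 × 10 × 9 = 990.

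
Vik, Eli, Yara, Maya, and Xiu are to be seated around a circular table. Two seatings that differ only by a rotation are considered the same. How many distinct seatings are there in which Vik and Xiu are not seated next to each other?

12

Without the restriction there are (4)! = 24 seatings.
Those with Vik next to Xiu: fuse the pair into one unit and seat 4 units around a circle — 2·(3)! = 12.
Subtracting, 24 − 12 = 12.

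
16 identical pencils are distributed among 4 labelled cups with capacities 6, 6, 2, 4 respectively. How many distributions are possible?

Without the upper bounds there are C(19,3) = 969 ways to split 16 among 4 cups.
Subtract solutions that violate a single cap (substitute x_i' = x_i − (cap_i+1)): x_1 ≥ 7 gives C(12,3) = 220; x_2 ≥ 7 gives C(12,3) = 220; x_3 ≥ 3 gives C(16,3) = 560; x_4 ≥ 5 gives C(14,3) = 364. Together 1364.
Add back pairs where two caps are both exceeded: 10 + 84 + 35 + 84 + 35 + 165 = 413.
Subtract triples: 0 + 0 + 4 + 4 = 8.
By inclusion–exclusion the count is 969 − 1364 + 413 − 8 = 10.

10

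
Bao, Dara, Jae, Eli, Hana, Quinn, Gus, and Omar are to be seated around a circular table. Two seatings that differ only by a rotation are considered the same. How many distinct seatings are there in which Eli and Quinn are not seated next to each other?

3600

Without the restriction there are (7)! = 5040 seatings.
Seatings with Eli beside Quinn: treat them as a block with 2 internal orders, giving 2 × (6)! = 1440.
Subtracting, 5040 − 1440 = 3600.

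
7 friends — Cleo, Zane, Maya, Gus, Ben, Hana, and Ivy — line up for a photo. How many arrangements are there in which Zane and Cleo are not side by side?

Of the 7! = 5040 arrangements, those with Zane and Cleo adjacent number 2 × 6! = 1440 (treat the pair as a block with 2 internal orders).
So 5040 − 1440 = 3600 arrangements keep them apart.

3600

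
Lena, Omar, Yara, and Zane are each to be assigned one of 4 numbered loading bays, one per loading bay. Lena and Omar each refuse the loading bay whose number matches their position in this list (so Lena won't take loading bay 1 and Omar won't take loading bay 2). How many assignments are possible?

Let Aᵢ (for i ∈ {1, 2}) be the placements that put person i in their forbidden loading bay. Any j of these fix j positions, leaving (4−j)! ways to fill the rest, and there are C(2,j) ways to pick which j.
By inclusion–exclusion, the number of valid placements is Σ_{j=0}^{2} (−1)^j C(2,j)·(4−j)!.
Computing: 24 − 12 + 2 = 14.

14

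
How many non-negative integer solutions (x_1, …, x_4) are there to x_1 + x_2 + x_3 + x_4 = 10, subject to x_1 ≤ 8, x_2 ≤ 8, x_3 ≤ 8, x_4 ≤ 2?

154

Ignoring the caps, the number of non-negative solutions to x_1+…+x_4 = 10 is C(13,3) = 286.
Subtract solutions that violate a single cap (substitute x_i' = x_i − (cap_i+1)): x_1 ≥ 9 gives C(4,3) = 4; x_2 ≥ 9 gives C(4,3) = 4; x_3 ≥ 9 gives C(4,3) = 4; x_4 ≥ 3 gives C(10,3) = 120. Together 132.
No two caps can be exceeded simultaneously, so the pair terms are all 0.
By inclusion–exclusion the count is 286 − 132 + 0 = 154.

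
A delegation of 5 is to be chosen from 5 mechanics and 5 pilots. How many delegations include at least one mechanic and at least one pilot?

Unrestricted: C(10,5) = 252 ways to pick any 5 of the 10.
Selections missing a whole group: no mechanics → C(5,5) = 1; no pilots → C(5,5) = 1.
Both groups omitted at once is impossible, so 252 − 2 = 250.

250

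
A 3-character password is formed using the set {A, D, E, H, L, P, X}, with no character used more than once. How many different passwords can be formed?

210

With no repetition, fill the 3 characters in order: 7 choices, then 6, down to 5.
7 × 6 × 5 = 210.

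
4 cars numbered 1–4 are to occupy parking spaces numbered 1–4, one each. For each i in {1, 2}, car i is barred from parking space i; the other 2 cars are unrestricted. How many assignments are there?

14

Let Aᵢ (for i ∈ {1, 2}) be the placements that put car i in its forbidden parking space. Any j of these fix j positions, leaving (4−j)! ways to fill the rest, and there are C(2,j) ways to pick which j.
By inclusion–exclusion, the number of valid placements is Σ_{j=0}^{2} (−1)^j C(2,j)·(4−j)!.
Computing: 24 − 12 + 2 = 14.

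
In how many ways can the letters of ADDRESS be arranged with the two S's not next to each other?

900

There are 7!/(2!·2!) = 1260 arrangements of ADDRESS in total.
Arrangements with the S's together: treat SS as one letter, giving (6)!/(2!) = 360.
Subtracting, 1260 − 360 = 900 arrangements keep the S's apart.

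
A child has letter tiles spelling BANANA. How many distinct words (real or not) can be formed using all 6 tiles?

60

Letter multiplicities in BANANA: A×3, B×1, N×2.
The number of distinct arrangements is 6!/(3!·2!) = 720/12 = 60.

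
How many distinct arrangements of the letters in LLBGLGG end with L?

With the last slot taken by L, it remains to arrange the other 6 letters (LBGLGG).
Those 6 letters have G appearing 3 times and L appearing twice, giving (6)!/(3!·2!) = 60.

60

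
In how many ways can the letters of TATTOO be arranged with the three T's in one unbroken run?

Treat the 3 copies of T as a single block. The multiset to arrange is then {TTT, A, O, O}, 4 items in all.
That gives (4)!/(2!) = 12 arrangements.

12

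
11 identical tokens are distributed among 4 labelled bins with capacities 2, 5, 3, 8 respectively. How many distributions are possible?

62

Without the upper bounds there are C(14,3) = 364 ways to split 11 among 4 bins.
Subtract solutions that violate a single cap (substitute x_i' = x_i − (cap_i+1)): x_1 ≥ 3 gives C(11,3) = 165; x_2 ≥ 6 gives C(8,3) = 56; x_3 ≥ 4 gives C(10,3) = 120; x_4 ≥ 9 gives C(5,3) = 10. Together 351.
Add back pairs where two caps are both exceeded: 10 + 35 + 0 + 4 + 0 + 0 = 49.
By inclusion–exclusion the count is 364 − 351 + 49 = 62.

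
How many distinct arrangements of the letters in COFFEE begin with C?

Fix C in the first position and arrange the remaining 5 letters.
Those 5 letters have E appearing twice and F appearing twice, giving (5)!/(2!·2!) = 30.

30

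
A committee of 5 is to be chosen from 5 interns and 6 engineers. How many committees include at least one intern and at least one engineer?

Total 5-person selections from all 11: C(11,5) = 462.
Selections missing a whole group: no interns → C(6,5) = 6; no engineers → C(5,5) = 1.
Both groups omitted at once is impossible, so 462 − 7 = 455.

455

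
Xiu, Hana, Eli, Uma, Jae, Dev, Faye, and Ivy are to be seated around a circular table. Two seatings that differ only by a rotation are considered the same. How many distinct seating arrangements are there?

Seat Xiu anywhere (absorbing the rotational symmetry), then permute the other 7: (7)! = 5040.

5040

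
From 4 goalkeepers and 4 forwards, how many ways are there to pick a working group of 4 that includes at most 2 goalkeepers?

53

Split by how many goalkeepers are chosen (0 through 2).
Sum: C(4,0)·C(4,4) + C(4,1)·C(4,3) + C(4,2)·C(4,2) = 1 + 16 + 36 = 53.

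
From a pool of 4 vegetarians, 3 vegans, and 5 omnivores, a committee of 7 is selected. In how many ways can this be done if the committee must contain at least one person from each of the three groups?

Unrestricted: C(12,7) = 792 ways to pick any 7 of the 12.
Selections missing a whole group: no vegetarians → C(8,7) = 8; no vegans → C(9,7) = 36; no omnivores → C(7,7) = 1.
Add back selections omitting two groups (i.e. drawn from a single group): C(4,7) + C(3,7) + C(5,7) = 0.
By inclusion–exclusion: 792 − 45 + 0 = 747.

747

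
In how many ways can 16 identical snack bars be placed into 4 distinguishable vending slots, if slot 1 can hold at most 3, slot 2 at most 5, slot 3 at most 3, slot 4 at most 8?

By stars and bars, unrestricted non-negative solutions to x_1+…+x_4 = 16 number C(16+3,3) = 969.
Subtract solutions that violate a single cap (substitute x_i' = x_i − (cap_i+1)): x_1 ≥ 4 gives C(15,3) = 455; x_2 ≥ 6 gives C(13,3) = 286; x_3 ≥ 4 gives C(15,3) = 455; x_4 ≥ 9 gives C(10,3) = 120. Together 1316.
Add back pairs where two caps are both exceeded: 84 + 165 + 20 + 84 + 4 + 20 = 377.
Subtract triples: 10 + 0 + 0 + 0 = 10.
By inclusion–exclusion the count is 969 − 1316 + 377 − 10 = 20.

20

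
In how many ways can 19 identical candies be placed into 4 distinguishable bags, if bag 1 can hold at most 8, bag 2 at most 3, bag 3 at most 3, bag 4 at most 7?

10

By stars and bars, unrestricted non-negative solutions to x_1+…+x_4 = 19 number C(19+3,3) = 1540.
Subtract solutions that violate a single cap (substitute x_i' = x_i − (cap_i+1)): x_1 ≥ 9 gives C(13,3) = 286; x_2 ≥ 4 gives C(18,3) = 816; x_3 ≥ 4 gives C(18,3) = 816; x_4 ≥ 8 gives C(14,3) = 364. Together 2282.
Add back pairs where two caps are both exceeded: 84 + 84 + 10 + 364 + 120 + 120 = 782.
Subtract triples: 10 + 0 + 0 + 20 = 30.
By inclusion–exclusion the count is 1540 − 2282 + 782 − 30 = 10.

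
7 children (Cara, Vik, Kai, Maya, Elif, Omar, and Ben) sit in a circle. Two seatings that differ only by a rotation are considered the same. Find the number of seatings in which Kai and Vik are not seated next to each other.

480

All circular seatings of 7 people number (6)! = 720.
Seatings with Kai beside Vik: treat them as a block with 2 internal orders, giving 2 × (5)! = 240.
Subtracting, 720 − 240 = 480.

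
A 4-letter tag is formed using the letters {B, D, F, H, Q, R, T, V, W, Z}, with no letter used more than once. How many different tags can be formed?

5040

With no repetition, fill the 4 letters in order: 10 choices, then 9, down to 7.
10 × 9 × 8 × 7 = 5040.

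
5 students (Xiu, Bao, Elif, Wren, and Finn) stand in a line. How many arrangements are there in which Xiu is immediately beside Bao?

48

Glue Xiu and Bao into one block (2 internal orders), leaving 4 units to arrange in a row.
So the count is 2·(4)! = 48.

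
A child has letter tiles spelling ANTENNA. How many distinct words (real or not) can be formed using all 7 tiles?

420

Letter multiplicities in ANTENNA: A×2, E×1, N×3, T×1.
The number of distinct arrangements is 7!/(3!·2!) = 5040/12 = 420.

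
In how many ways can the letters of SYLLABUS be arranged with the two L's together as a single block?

Treat the 2 copies of L as a single block. The multiset to arrange is then {LL, A, B, S, S, U, Y}, 7 items in all.
That gives (7)!/(2!) = 2520 arrangements.

2520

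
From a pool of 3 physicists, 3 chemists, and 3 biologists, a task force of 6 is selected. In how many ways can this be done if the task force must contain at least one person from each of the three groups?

Total 6-person selections from all 9: C(9,6) = 84.
Selections missing a whole group: no physicists → C(6,6) = 1; no chemists → C(6,6) = 1; no biologists → C(6,6) = 1.
Add back selections omitting two groups (i.e. drawn from a single group): C(3,6) + C(3,6) + C(3,6) = 0.
By inclusion–exclusion: 84 − 3 + 0 = 81.

81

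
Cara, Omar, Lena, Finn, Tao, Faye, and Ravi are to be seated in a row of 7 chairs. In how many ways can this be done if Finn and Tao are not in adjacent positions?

3600

Of the 7! = 5040 arrangements, those with Finn and Tao adjacent number 2 × 6! = 1440 (treat the pair as a block with 2 internal orders).
Complementary counting: 5040 − 1440 = 3600.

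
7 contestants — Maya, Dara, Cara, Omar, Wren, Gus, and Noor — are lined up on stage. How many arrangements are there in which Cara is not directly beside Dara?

There are 7! = 5040 arrangements in all. If Cara and Dara are adjacent, merging them into one block gives 2·(6)! = 1440 arrangements.
So 5040 − 1440 = 3600 arrangements keep them apart.

3600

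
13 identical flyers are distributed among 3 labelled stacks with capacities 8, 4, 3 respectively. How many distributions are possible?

6

Ignoring the caps, the number of non-negative solutions to x_1+…+x_3 = 13 is C(15,2) = 105.
Subtract solutions that violate a single cap (substitute x_i' = x_i − (cap_i+1)): x_1 ≥ 9 gives C(6,2) = 15; x_2 ≥ 5 gives C(10,2) = 45; x_3 ≥ 4 gives C(11,2) = 55. Together 115.
Add back pairs where two caps are both exceeded: 0 + 1 + 15 = 16.
By inclusion–exclusion the count is 105 − 115 + 16 = 6.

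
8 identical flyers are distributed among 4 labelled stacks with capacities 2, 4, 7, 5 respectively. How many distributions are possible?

Without the upper bounds there are C(11,3) = 165 ways to split 8 among 4 stacks.
Subtract solutions that violate a single cap (substitute x_i' = x_i − (cap_i+1)): x_1 ≥ 3 gives C(8,3) = 56; x_2 ≥ 5 gives C(6,3) = 20; x_3 ≥ 8 gives C(3,3) = 1; x_4 ≥ 6 gives C(5,3) = 10. Together 87.
Add back pairs where two caps are both exceeded: 1 + 0 + 0 + 0 + 0 + 0 = 1.
By inclusion–exclusion the count is 165 − 87 + 1 = 79.

79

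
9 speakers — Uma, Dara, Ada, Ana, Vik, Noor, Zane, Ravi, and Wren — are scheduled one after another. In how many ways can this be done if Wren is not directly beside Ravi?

282240

There are 9! = 362880 arrangements in all. If Wren and Ravi are adjacent, merging them into one block gives 2·(8)! = 80640 arrangements.
Complementary counting: 362880 − 80640 = 282240.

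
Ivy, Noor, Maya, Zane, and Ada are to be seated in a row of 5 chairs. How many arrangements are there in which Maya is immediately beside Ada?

Glue Maya and Ada into one block (2 internal orders), leaving 4 units to arrange in a row.
That gives 2 × 4! = 2 × 24 = 48.

48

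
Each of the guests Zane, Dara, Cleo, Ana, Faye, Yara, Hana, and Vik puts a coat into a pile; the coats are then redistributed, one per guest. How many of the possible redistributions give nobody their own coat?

Count assignments avoiding every fixed point. For any j of the 8 guests fixed to their own coat, the other 8−j can be arranged in (8−j)! ways.
By inclusion–exclusion this is Σ_{j=0}^{8} (−1)^j C(8,j)·(8−j)!.
Computing: 40320 − 40320 + 20160 − 6720 + 1680 − 336 + 56 − 8 + 1 = 14833.

14833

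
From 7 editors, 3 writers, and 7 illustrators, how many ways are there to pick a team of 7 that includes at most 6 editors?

Split by how many editors are chosen (0 through 6).
Sum: C(7,0)·C(10,7) + C(7,1)·C(10,6) + C(7,2)·C(10,5) + C(7,3)·C(10,4) + C(7,4)·C(10,3) + C(7,5)·C(10,2) + C(7,6)·C(10,1) = 120 + 1470 + 5292 + 7350 + 4200 + 945 + 70 = 19447.

19447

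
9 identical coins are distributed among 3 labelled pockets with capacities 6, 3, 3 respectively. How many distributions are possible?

10

Ignoring the caps, the number of non-negative solutions to x_1+…+x_3 = 9 is C(11,2) = 55.
Subtract solutions that violate a single cap (substitute x_i' = x_i − (cap_i+1)): x_1 ≥ 7 gives C(4,2) = 6; x_2 ≥ 4 gives C(7,2) = 21; x_3 ≥ 4 gives C(7,2) = 21. Together 48.
Add back pairs where two caps are both exceeded: 0 + 0 + 3 = 3.
By inclusion–exclusion the count is 55 − 48 + 3 = 10.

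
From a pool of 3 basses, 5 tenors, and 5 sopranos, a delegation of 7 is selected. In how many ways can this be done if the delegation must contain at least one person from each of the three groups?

1580

Total 7-person selections from all 13: C(13,7) = 1716.
Subtract selections that omit an entire group: no basses → C(10,7) = 120; no tenors → C(8,7) = 8; no sopranos → C(8,7) = 8.
Add back selections omitting two groups (i.e. drawn from a single group): C(3,7) + C(5,7) + C(5,7) = 0.
By inclusion–exclusion: 1716 − 136 + 0 = 1580.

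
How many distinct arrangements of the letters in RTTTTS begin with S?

5

With the first slot taken by S, it remains to arrange the other 5 letters (RTTTT).
Those 5 letters have T appearing 4 times, giving (5)!/(4!) = 5.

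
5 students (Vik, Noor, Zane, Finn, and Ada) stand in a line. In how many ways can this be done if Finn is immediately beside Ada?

48

Place the 3 others and the Finn-Ada pair as 4 objects in a line; the pair has 2 internal arrangements.
So the count is 2·(4)! = 48.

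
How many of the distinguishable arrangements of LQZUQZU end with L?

Fix L in the last position and arrange the remaining 6 letters.
Those 6 letters have Q appearing twice, U appearing twice, and Z appearing twice, giving (6)!/(2!·2!·2!) = 90.

90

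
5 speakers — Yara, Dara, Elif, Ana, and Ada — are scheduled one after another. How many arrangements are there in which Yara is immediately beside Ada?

48

Glue Yara and Ada into one block (2 internal orders), leaving 4 units to arrange in a row.
So the count is 2·(4)! = 48.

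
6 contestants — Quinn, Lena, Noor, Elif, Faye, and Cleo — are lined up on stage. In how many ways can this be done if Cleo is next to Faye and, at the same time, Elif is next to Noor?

96

Treat {Cleo,Faye} as one block (2 orders) and {Elif,Noor} as another (2 orders).
That leaves 4 units to arrange: 2 × 2 × 4! = 4 × 24 = 96.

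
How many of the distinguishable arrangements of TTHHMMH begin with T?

60

Fix T in the first position and arrange the remaining 6 letters.
Those 6 letters have H appearing 3 times and M appearing twice, giving (6)!/(3!·2!) = 60.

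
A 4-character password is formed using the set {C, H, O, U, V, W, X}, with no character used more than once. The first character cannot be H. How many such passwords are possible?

720

The first character has 7−1 = 6 choices (anything except H).
The remaining 3 characters are filled from the other 6 symbols without repetition: 6 × 5 × 4 = 120.
Total: 6 × 120 = 720.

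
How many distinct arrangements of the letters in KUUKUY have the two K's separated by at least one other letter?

40

There are 6!/(3!·2!) = 60 arrangements of KUUKUY in total.
Arrangements with the K's together: treat KK as one letter, giving (5)!/(3!) = 20.
Hence 60 − 20 = 40.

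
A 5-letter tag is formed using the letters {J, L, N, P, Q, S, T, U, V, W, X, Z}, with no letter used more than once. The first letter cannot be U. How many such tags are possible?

The first letter has 12−1 = 11 choices (anything except U).
The remaining 4 letters are filled from the other 11 symbols without repetition: 11 × 10 × 9 × 8 = 7920.
Total: 11 × 7920 = 87120.

87120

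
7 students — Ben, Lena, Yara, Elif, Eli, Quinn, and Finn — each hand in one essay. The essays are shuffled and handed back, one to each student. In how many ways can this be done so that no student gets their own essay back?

This is the derangement count D_7: permutations of 7 items with no fixed point.
By inclusion–exclusion this is Σ_{j=0}^{7} (−1)^j C(7,j)·(7−j)!.
Computing: 5040 − 5040 + 2520 − 840 + 210 − 42 + 7 − 1 = 1854.

1854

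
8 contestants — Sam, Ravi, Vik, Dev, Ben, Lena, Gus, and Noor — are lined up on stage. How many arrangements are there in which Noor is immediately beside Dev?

Glue Noor and Dev into one block (2 internal orders), leaving 7 units to arrange in a row.
That gives 2 × 7! = 2 × 5040 = 10080.

10080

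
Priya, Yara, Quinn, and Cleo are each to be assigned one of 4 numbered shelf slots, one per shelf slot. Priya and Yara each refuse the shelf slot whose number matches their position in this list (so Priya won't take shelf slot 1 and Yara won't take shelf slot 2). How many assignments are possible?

14

Let Aᵢ (for i ∈ {1, 2}) be the placements that put person i in their forbidden shelf slot. Any j of these fix j positions, leaving (4−j)! ways to fill the rest, and there are C(2,j) ways to pick which j.
By inclusion–exclusion, the number of valid placements is Σ_{j=0}^{2} (−1)^j C(2,j)·(4−j)!.
Computing: 24 − 12 + 2 = 14.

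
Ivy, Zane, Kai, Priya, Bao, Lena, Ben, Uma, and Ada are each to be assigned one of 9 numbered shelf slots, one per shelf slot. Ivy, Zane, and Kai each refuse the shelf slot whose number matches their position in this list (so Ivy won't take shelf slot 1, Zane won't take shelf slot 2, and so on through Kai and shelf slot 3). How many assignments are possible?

256320

Let Aᵢ (for i ∈ {1, 2, 3}) be the placements that put person i in their forbidden shelf slot. Any j of these fix j positions, leaving (9−j)! ways to fill the rest, and there are C(3,j) ways to pick which j.
By inclusion–exclusion, the number of valid placements is Σ_{j=0}^{3} (−1)^j C(3,j)·(9−j)!.
Computing: 362880 − 120960 + 15120 − 720 = 256320.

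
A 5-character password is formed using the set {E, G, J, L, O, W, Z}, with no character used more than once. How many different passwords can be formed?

2520

Choose and order 5 of the 7 symbols: the first character has 7 options, the next 6, and so on down to 3.
7 × 6 × 5 × 4 × 3 = 2520.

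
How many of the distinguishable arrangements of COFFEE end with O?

Fix O in the last position and arrange the remaining 5 letters.
Those 5 letters have E appearing twice and F appearing twice, giving (5)!/(2!·2!) = 30.

30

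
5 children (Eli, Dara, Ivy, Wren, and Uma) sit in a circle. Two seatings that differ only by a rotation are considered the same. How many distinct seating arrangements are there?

24

Around a circle, 5 distinct people have 5!/5 = (4)! = 24 rotationally distinct seatings.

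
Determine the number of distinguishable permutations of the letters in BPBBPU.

Letter multiplicities in BPBBPU: B×3, P×2, U×1.
Dividing 6! = 720 by 3!·2! = 12 for the repeated letters gives 60.

60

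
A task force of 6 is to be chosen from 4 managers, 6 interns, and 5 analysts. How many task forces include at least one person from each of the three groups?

Unrestricted: C(15,6) = 5005 ways to pick any 6 of the 15.
Subtract selections that omit an entire group: no managers → C(11,6) = 462; no interns → C(9,6) = 84; no analysts → C(10,6) = 210.
Add back selections omitting two groups (i.e. drawn from a single group): C(4,6) + C(6,6) + C(5,6) = 1.
By inclusion–exclusion: 5005 − 756 + 1 = 4250.

4250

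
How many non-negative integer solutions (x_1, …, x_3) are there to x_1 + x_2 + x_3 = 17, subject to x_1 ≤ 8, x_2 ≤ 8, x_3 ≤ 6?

Without the upper bounds there are C(19,2) = 171 ways to split 17 among 3 variables.
Subtract solutions that violate a single cap (substitute x_i' = x_i − (cap_i+1)): x_1 ≥ 9 gives C(10,2) = 45; x_2 ≥ 9 gives C(10,2) = 45; x_3 ≥ 7 gives C(12,2) = 66. Together 156.
Add back pairs where two caps are both exceeded: 0 + 3 + 3 = 6.
By inclusion–exclusion the count is 171 − 156 + 6 = 21.

21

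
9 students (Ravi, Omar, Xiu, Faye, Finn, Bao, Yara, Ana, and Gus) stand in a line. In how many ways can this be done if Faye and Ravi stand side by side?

Place the 7 others and the Faye-Ravi pair as 8 objects in a line; the pair has 2 internal arrangements.
So the count is 2·(8)! = 80640.

80640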